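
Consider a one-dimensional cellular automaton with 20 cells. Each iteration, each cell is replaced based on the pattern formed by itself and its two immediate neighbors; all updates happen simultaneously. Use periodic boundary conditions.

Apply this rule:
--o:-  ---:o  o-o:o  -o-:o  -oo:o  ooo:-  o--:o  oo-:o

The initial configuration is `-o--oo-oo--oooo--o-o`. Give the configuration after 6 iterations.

ooo-oooooo-o--oo-ooo
--ooo----oooo-oooo--
o-o-oooo-o--ooo--ooo
ooooo--oooo-o-oo-o--
o---oo-o--ooooooooo-
ooo-ooooo-o-------oo

ooo-ooooo-o-------oo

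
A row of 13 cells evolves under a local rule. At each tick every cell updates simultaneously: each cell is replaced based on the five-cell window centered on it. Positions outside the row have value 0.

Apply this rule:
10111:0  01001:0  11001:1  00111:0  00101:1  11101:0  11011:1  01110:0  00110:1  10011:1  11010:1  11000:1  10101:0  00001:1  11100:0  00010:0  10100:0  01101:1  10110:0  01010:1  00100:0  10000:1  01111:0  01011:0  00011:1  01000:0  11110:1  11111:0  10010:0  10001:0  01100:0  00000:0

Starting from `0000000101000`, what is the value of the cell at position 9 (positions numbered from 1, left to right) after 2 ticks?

0000010110010
0001010001000
position 9 holds 0

0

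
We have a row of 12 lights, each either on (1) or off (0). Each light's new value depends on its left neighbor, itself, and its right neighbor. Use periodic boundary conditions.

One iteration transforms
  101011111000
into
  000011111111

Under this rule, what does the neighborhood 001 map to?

1

At position 11 the neighborhood is 001; the next row has 1 there.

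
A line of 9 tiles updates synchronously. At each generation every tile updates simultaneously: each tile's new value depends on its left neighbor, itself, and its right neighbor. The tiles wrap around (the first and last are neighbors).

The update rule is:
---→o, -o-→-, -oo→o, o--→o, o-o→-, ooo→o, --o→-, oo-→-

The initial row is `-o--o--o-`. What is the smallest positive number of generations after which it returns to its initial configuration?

--o--o--o
o--o--o--
-o--o--o-

3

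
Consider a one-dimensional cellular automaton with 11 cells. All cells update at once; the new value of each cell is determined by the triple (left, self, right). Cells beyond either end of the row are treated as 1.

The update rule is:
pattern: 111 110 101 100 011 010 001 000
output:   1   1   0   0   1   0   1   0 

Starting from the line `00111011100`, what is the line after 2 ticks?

01111011101

01111011101
01111011101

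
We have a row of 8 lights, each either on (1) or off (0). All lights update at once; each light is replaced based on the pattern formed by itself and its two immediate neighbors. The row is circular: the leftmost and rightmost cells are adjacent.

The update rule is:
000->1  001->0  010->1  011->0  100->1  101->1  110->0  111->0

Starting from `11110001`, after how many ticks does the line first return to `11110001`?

16

tick 1: 00001100
tick 2: 11100011
tick 3: 00011000
tick 4: 11000111
tick 5: 00110000
tick 6: 10001111
tick 7: 01100000
tick 8: 00011111
tick 9: 11000000
tick 10: 00111110
tick 11: 10000001
tick 12: 01111100
tick 13: 00000011
tick 14: 11111000
tick 15: 00000110
tick 16: 11110001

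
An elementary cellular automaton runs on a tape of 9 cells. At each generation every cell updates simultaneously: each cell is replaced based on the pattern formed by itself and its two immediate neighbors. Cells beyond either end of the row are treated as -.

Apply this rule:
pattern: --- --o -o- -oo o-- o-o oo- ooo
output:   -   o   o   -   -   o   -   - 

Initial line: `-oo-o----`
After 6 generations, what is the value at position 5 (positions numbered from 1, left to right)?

generation 1: o--oo----
generation 2: o-o------
generation 3: ooo------
generation 4: ---------
generation 5: ---------  (fixed point — unchanged through generation 6)
position 5 holds -

-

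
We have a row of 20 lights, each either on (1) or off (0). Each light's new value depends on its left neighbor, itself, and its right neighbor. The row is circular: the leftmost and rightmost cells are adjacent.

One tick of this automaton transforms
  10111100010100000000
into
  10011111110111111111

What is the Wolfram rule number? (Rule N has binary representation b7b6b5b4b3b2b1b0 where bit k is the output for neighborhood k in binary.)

position 3: 111 → 1  (bit 7 = 1)
position 5: 110 → 1  (bit 6 = 1)
position 1: 101 → 0  (bit 5 = 0)
position 6: 100 → 1  (bit 4 = 1)
position 2: 011 → 0  (bit 3 = 0)
position 0: 010 → 1  (bit 2 = 1)
position 8: 001 → 1  (bit 1 = 1)
position 7: 000 → 1  (bit 0 = 1)
bits b7..b0 = 11010111 = 215

215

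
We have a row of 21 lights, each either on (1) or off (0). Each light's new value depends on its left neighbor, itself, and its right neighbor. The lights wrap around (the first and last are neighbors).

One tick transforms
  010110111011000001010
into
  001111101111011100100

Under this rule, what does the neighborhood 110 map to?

At position 4 the neighborhood is 110; the next row has 1 there.

1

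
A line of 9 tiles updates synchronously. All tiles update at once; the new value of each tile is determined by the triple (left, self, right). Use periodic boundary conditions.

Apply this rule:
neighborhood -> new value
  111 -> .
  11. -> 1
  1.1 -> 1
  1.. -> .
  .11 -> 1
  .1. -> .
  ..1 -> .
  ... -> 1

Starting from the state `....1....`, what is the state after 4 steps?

step 1: 111...111
step 2: ..1.1.1..
step 3: 1..1.1..1
step 4: 1...1...1

1...1...1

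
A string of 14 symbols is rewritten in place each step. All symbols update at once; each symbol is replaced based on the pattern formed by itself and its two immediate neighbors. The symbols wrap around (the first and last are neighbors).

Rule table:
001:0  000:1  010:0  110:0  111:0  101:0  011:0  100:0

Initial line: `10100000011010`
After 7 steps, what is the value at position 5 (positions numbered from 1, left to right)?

1

00001111000000
11100000011111
00001111000000  (repeats step 1; period 2)
step 7: 00001111000000
position 5 holds 1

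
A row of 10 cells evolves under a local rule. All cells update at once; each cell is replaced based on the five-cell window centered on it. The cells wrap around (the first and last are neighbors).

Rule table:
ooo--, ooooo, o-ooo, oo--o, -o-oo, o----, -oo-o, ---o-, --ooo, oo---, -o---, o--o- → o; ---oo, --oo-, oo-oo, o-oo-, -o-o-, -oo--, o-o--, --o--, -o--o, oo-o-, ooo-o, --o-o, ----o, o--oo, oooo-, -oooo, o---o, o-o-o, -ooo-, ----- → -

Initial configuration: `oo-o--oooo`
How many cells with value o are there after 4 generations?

3

------o-oo
oo---o-o--
--o-o-----
-o---oo---
count of o: 3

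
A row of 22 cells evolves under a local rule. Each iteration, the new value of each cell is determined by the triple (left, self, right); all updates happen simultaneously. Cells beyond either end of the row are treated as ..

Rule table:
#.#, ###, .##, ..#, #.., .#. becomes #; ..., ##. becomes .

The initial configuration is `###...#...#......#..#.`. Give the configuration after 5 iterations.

####.###.#########.##.

iteration 1: ##.#.###.###....######
iteration 2: #.#####.###.#..######.
iteration 3: ######.###.#########.#
iteration 4: #####.###.#########.##
iteration 5: ####.###.#########.##.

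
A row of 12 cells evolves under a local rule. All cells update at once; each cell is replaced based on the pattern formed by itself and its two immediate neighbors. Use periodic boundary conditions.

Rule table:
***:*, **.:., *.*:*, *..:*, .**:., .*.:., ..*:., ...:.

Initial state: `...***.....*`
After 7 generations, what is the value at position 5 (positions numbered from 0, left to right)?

.

generation 1: *...*.*.....
generation 2: .*...*.*....
generation 3: ..*...*.*...
generation 4: ...*...*.*..
generation 5: ....*...*.*.
generation 6: .....*...*.*
generation 7: *.....*...*.
position 5 holds .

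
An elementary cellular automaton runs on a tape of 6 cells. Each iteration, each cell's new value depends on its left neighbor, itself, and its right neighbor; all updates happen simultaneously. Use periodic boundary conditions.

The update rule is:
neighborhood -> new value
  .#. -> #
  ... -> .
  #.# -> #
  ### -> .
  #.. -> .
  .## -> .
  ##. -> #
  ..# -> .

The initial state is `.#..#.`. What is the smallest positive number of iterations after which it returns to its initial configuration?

1

iteration 1: .#..#.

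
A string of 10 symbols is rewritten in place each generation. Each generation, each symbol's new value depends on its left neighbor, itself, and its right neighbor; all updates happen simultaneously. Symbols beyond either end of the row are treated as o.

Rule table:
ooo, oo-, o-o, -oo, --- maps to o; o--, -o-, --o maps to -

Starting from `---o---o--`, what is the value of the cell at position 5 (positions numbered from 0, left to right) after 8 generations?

-

-o---o----
o--o---oo-
o----o-ooo
o-oo--oooo
oooo--oooo
oooo--oooo  (fixed point — unchanged through generation 8)
position 5 holds -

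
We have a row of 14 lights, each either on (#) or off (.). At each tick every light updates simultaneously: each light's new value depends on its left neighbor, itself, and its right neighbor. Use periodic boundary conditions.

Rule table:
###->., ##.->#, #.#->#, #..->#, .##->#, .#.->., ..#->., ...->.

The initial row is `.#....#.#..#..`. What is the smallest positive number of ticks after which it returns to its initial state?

14

..#....#.#..#.
...#....#.#..#
#...#....#.#..
.#...#....#.#.
..#...#....#.#
#..#...#....#.
.#..#...#....#
#.#..#...#....
.#.#..#...#...
..#.#..#...#..
...#.#..#...#.
....#.#..#...#
#....#.#..#...
.#....#.#..#..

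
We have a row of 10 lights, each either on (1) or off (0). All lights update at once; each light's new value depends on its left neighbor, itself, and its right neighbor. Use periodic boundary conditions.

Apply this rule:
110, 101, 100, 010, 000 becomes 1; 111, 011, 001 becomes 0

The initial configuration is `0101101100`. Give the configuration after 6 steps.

1001101101

step 1: 0110110111
step 2: 1011011001
step 3: 1101101100
step 4: 0110110110
step 5: 0011011011
step 6: 1001101101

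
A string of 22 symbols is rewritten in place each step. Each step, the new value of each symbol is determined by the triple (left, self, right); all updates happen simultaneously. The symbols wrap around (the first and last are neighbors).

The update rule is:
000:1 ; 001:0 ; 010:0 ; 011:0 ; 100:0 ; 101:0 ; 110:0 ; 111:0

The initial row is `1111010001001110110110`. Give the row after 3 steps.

0000000100000000000000

0000000100000000000000
1111110001111111111111
0000000100000000000000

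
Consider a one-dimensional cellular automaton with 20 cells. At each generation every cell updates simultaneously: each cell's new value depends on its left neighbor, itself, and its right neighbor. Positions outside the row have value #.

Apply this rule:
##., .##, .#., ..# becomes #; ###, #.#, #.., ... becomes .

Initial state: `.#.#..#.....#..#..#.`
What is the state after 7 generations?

.#.#.##....##.##.##.
.#.#.##...###.##.##.
.#.#.##..##.#.##.##.
.#.#.##.###.#.##.##.
.#.#.##.#.#.#.##.##.
.#.#.##.#.#.#.##.##.  (fixed point — unchanged through generation 7)

.#.#.##.#.#.#.##.##.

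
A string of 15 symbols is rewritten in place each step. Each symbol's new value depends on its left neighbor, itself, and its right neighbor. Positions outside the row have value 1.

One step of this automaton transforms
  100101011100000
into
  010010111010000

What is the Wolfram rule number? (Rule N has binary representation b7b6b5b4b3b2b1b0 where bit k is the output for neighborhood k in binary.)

184

position 8: 111 → 1  (bit 7 = 1)
position 0: 110 → 0  (bit 6 = 0)
position 4: 101 → 1  (bit 5 = 1)
position 1: 100 → 1  (bit 4 = 1)
position 7: 011 → 1  (bit 3 = 1)
position 3: 010 → 0  (bit 2 = 0)
position 2: 001 → 0  (bit 1 = 0)
position 11: 000 → 0  (bit 0 = 0)
bits b7..b0 = 10111000 = 184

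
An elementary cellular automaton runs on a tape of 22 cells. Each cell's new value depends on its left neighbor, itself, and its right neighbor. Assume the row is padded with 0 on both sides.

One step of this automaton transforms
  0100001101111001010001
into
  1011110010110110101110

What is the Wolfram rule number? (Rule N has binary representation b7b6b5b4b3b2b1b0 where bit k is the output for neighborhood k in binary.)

179

position 10: 111 → 1  (bit 7 = 1)
position 7: 110 → 0  (bit 6 = 0)
position 8: 101 → 1  (bit 5 = 1)
position 2: 100 → 1  (bit 4 = 1)
position 6: 011 → 0  (bit 3 = 0)
position 1: 010 → 0  (bit 2 = 0)
position 0: 001 → 1  (bit 1 = 1)
position 3: 000 → 1  (bit 0 = 1)
bits b7..b0 = 10110011 = 179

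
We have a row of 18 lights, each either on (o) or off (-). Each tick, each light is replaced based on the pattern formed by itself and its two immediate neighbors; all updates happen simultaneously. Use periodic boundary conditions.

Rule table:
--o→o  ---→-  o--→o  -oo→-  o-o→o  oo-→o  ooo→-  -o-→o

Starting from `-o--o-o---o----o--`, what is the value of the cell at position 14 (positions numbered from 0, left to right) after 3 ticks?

o

tick 1: oooooooo-ooo--ooo-
tick 2: -------oo--ooo--oo
tick 3: o-----o-ooo--ooo-o
position 14 holds o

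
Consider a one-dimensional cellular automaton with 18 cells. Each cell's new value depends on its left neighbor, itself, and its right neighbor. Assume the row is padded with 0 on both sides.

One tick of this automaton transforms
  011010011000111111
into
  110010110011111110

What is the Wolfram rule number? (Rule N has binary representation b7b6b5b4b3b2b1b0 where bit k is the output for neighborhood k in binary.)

position 13: 111 → 1  (bit 7 = 1)
position 2: 110 → 0  (bit 6 = 0)
position 3: 101 → 0  (bit 5 = 0)
position 5: 100 → 0  (bit 4 = 0)
position 1: 011 → 1  (bit 3 = 1)
position 4: 010 → 1  (bit 2 = 1)
position 0: 001 → 1  (bit 1 = 1)
position 10: 000 → 1  (bit 0 = 1)
bits b7..b0 = 10001111 = 143

143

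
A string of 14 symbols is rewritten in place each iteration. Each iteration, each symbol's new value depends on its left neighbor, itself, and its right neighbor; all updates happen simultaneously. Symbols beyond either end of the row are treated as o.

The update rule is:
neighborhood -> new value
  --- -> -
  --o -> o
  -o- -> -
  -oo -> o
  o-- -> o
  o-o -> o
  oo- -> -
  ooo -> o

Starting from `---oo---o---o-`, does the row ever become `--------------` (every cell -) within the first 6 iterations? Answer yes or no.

no

iteration 1: o-oo-o-o-o-o-o
iteration 2: -oo-o-o-o-o-oo
iteration 3: oo-o-o-o-o-ooo
iteration 4: o-o-o-o-o-oooo
iteration 5: -o-o-o-o-ooooo
iteration 6: o-o-o-o-oooooo
iteration 6 is o-o-o-o-oooooo, still not uniform -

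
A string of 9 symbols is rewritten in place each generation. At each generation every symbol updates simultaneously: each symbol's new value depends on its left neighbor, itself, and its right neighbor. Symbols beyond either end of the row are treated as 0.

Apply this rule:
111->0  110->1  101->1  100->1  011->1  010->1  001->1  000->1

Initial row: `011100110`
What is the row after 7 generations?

generation 1: 110111111
generation 2: 111100001
generation 3: 100111111
generation 4: 111100001  (repeats generation 2; period 2)
generation 7: 100111111

100111111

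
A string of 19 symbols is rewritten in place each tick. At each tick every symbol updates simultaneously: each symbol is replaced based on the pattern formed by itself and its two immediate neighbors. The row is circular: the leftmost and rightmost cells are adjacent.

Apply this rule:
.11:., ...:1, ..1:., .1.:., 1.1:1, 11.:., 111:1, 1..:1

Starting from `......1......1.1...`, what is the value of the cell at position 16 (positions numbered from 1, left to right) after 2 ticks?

1

11111..11111..1.111
1111.1..111.1..1.11
position 16 holds 1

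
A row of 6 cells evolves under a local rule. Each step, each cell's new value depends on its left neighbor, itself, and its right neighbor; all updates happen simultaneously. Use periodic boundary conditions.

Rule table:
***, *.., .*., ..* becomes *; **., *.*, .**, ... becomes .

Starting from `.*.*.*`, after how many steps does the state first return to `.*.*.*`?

1

step 1: .*.*.*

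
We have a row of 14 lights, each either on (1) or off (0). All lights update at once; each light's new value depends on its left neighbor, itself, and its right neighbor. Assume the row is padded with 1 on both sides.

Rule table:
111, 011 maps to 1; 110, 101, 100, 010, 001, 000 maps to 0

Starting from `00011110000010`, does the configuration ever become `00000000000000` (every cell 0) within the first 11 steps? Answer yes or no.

step 1: 00011100000000
step 2: 00011000000000
step 3: 00010000000000
step 4: 00000000000000
all cells are 0 at step 4

yes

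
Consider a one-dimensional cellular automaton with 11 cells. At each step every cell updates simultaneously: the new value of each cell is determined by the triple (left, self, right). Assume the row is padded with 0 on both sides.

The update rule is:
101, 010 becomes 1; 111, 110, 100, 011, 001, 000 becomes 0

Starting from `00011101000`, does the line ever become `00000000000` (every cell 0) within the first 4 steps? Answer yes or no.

step 1: 00000011000
step 2: 00000000000
all cells are 0 at step 2

yes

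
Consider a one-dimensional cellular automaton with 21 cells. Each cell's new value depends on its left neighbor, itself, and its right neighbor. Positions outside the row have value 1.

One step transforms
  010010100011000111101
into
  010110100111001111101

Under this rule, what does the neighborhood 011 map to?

1

At position 10 the neighborhood is 011; the next row has 1 there.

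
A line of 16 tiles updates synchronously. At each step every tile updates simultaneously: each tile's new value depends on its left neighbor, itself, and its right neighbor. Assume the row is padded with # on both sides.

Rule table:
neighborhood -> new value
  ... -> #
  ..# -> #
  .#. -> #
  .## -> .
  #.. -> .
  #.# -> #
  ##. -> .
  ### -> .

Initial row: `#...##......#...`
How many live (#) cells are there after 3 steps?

..##...######.##
.#...##......#..
##.##...######.#
count of #: 11

11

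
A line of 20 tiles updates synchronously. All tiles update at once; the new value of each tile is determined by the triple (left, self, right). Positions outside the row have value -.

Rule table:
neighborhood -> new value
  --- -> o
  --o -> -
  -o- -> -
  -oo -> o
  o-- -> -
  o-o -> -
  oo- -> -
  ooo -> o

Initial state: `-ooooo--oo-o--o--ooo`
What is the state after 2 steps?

-ooo--o---oooooo-o--

step 1: -oooo---o--------oo-
step 2: -ooo--o---oooooo-o--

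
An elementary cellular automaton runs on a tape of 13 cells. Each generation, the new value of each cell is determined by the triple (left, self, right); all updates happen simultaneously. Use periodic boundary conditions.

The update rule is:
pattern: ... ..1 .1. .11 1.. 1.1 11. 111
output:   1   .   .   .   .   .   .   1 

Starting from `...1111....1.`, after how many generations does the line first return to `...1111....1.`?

generation 1: 11..11..11...
generation 2: ...........1.
generation 3: 1111111111...
generation 4: .11111111..1.
generation 5: ..111111.....
generation 6: 1..1111..1111
generation 7: ....11....111
generation 8: .11....11..1.
generation 9: ....11.......
generation 10: 111....111111
generation 11: 11..11..11111
generation 12: 1........1111
generation 13: ..111111..111
generation 14: ...1111....1.

14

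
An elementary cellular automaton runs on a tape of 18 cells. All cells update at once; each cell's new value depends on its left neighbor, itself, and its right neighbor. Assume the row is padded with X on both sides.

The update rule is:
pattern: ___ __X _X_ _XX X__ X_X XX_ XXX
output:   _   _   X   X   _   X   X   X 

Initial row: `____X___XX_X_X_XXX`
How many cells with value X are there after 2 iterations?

iteration 1: ____X___XXXXXXXXXX
iteration 2: ____X___XXXXXXXXXX
count of X: 11

11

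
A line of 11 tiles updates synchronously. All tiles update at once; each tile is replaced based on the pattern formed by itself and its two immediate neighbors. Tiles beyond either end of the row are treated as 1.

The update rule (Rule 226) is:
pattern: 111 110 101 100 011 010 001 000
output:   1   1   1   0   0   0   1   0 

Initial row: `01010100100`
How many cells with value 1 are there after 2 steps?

5

10101001001
11010010010
count of 1: 5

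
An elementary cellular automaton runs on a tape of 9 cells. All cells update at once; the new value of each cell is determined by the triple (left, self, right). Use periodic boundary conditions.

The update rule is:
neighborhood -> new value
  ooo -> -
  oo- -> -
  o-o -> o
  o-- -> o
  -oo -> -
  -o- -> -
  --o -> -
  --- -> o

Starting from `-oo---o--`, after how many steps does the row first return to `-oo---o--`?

18

---oo--oo
oo---o---
--oo--oo-
o---o---o
-oo--oo--
---o---oo
oo--oo---
--o---oo-
o--oo---o
-o---oo--
--oo---oo
o---oo---
-oo---oo-
---oo---o
oo---oo--
--oo---o-
o---oo--o
-oo---o--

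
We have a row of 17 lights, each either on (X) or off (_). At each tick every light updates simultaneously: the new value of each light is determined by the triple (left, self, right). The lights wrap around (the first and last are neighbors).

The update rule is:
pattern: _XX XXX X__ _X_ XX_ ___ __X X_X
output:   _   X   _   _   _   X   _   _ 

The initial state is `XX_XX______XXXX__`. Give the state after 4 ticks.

XXX__XXXX__XX____

______XXXX__XX___
XXXXX__XX______XX
XXXX______XXXX__X
XXX__XXXX__XX____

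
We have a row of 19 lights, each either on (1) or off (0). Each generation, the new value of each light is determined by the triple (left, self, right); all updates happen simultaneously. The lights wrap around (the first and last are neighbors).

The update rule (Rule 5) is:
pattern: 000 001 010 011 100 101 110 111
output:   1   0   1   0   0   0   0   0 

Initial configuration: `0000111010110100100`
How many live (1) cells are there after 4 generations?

8

1110000010000100101
0000111010110100100  (repeats generation 0; period 2)
generation 4: 0000111010110100100
count of 1: 8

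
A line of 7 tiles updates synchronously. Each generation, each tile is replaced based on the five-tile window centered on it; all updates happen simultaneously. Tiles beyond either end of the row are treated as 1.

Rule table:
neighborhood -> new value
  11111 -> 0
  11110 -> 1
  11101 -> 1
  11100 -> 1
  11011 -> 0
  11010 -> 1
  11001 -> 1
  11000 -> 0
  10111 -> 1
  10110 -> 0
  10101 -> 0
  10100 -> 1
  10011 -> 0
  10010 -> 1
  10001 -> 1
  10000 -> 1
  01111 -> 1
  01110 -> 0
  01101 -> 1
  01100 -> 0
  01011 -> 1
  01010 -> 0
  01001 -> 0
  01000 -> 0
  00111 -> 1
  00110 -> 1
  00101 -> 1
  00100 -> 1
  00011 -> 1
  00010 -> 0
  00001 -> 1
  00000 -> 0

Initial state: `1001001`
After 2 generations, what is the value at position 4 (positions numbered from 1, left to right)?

generation 1: 1111001
generation 2: 0011101
position 4 holds 1

1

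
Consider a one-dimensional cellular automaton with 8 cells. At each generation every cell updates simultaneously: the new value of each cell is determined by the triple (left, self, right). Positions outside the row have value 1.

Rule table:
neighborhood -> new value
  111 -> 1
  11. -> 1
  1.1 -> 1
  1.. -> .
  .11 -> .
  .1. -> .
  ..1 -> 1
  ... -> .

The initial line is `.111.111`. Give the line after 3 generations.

111.111.

generation 1: 1.111.11
generation 2: 11.111.1
generation 3: 111.111.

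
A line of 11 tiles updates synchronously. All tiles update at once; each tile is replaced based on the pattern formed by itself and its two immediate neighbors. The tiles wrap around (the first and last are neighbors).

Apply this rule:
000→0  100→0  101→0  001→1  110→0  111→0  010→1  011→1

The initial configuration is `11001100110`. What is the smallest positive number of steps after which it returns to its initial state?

22

step 1: 10011001100
step 2: 10110011001
step 3: 00100110011
step 4: 01101100110
step 5: 11001001100
step 6: 10011011001
step 7: 00110010011
step 8: 01100110110
step 9: 11001100100
step 10: 10011001101
step 11: 00110011001
step 12: 01100110011
step 13: 01001100110
step 14: 11011001100
step 15: 10010011001
step 16: 00110110011
step 17: 01100100110
step 18: 11001101100
step 19: 10011001001
step 20: 00110011011
step 21: 01100110010
step 22: 11001100110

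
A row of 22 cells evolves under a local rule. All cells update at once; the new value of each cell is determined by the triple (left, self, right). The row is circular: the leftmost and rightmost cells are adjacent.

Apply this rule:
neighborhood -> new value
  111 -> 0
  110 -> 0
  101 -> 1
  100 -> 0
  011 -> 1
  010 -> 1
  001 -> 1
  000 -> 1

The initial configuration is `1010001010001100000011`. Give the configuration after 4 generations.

0110011000011000110000

0110111110111001111110
1101100001100011000000
1011001111001110011111
0110011000011000110000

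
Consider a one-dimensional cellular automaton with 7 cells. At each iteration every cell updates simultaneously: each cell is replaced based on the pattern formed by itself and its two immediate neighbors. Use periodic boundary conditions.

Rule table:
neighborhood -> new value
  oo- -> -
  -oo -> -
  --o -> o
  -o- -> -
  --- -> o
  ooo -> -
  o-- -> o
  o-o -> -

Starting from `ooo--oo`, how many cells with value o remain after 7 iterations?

---oo--
ooo--oo  (repeats iteration 0; period 2)
iteration 7: ---oo--
count of o: 2

2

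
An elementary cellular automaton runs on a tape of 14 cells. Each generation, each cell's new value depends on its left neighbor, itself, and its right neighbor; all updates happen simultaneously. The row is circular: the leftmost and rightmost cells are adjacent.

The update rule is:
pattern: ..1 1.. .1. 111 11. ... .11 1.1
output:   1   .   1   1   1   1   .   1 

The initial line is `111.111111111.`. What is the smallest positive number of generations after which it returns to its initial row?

14

.111.111111111
1.111.11111111
11.111.1111111
111.111.111111
1111.111.11111
11111.111.1111
111111.111.111
1111111.111.11
11111111.111.1
111111111.111.
.111111111.111
1.111111111.11
11.111111111.1
111.111111111.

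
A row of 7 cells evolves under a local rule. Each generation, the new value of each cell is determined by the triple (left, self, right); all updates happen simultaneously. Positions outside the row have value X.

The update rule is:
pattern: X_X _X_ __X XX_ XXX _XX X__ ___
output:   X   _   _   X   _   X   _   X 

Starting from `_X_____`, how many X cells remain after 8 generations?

1

X__XXX_
X__X_XX
X___XX_
X_X_XXX
XX_XX__
_XXXX__
XX__X__
_X_____
count of X: 1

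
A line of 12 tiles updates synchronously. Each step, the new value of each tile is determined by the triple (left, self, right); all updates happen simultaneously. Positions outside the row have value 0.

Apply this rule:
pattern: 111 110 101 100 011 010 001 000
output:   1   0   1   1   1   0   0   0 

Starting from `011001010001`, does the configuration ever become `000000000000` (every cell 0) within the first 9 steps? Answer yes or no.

no

010100101000
001010010100
000101001010
000010100101
000001010010
000000101001
000000010100
000000001010
000000000101
step 9 is 000000000101, still not uniform 0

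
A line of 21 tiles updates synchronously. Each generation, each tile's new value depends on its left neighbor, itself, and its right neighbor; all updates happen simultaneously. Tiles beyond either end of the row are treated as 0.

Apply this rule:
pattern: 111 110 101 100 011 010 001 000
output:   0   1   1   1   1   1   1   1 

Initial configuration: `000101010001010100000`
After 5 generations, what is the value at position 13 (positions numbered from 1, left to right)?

1

generation 1: 111111111111111111111
generation 2: 100000000000000000001
generation 3: 111111111111111111111  (repeats generation 1; period 2)
generation 5: 111111111111111111111
position 13 holds 1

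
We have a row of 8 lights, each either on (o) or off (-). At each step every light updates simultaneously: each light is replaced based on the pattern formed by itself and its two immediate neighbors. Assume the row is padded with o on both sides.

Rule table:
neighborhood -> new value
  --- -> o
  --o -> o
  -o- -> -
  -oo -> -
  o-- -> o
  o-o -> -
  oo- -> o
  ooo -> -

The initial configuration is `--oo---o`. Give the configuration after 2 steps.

-o----o-

oo-oooo-
-o----o-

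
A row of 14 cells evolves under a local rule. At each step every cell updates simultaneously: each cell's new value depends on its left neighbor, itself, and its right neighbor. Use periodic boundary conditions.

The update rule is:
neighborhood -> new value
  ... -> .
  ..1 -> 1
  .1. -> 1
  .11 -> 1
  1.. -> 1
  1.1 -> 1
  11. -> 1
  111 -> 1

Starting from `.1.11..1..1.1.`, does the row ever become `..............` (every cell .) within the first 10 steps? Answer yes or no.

step 1: 11111111111111
step 2: 11111111111111  (fixed point — unchanged through step 10)
step 10 is 11111111111111, still not uniform .

no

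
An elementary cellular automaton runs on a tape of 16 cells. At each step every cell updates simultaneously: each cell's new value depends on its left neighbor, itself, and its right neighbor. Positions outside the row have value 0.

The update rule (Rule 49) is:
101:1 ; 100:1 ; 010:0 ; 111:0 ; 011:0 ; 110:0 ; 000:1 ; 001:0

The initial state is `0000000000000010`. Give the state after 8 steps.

step 1: 1111111111111001
step 2: 0000000000000100
step 3: 1111111111110011
step 4: 0000000000001000
step 5: 1111111111100111
step 6: 0000000000010000
step 7: 1111111111001111
step 8: 0000000000100000

0000000000100000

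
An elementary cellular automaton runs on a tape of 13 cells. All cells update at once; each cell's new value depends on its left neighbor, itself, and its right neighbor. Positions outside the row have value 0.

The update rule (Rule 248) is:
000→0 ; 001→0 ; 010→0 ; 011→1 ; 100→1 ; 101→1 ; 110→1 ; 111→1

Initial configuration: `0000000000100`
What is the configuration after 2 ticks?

0000000000010
0000000000001

0000000000001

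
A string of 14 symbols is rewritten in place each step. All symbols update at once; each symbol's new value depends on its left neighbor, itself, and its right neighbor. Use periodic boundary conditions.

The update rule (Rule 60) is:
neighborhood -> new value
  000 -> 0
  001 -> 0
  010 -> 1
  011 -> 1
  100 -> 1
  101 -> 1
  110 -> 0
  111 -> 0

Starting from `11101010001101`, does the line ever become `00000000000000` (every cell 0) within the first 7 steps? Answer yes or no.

00011111001011
10010000101110
11011000111001
00110100100101
10101110110111
01111001101100
01000101011010
step 7 is 01000101011010, still not uniform 0

no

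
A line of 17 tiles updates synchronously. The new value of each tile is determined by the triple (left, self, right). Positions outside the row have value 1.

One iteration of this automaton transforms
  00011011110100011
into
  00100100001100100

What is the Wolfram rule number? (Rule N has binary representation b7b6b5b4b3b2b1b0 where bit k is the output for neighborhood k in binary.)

position 7: 111 → 0  (bit 7 = 0)
position 4: 110 → 0  (bit 6 = 0)
position 5: 101 → 1  (bit 5 = 1)
position 0: 100 → 0  (bit 4 = 0)
position 3: 011 → 0  (bit 3 = 0)
position 11: 010 → 1  (bit 2 = 1)
position 2: 001 → 1  (bit 1 = 1)
position 1: 000 → 0  (bit 0 = 0)
bits b7..b0 = 00100110 = 38

38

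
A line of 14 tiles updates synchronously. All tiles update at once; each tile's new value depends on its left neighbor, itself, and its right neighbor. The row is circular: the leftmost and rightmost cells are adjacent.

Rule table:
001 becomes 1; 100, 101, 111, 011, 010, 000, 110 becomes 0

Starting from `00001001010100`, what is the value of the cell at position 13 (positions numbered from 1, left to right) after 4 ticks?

0

tick 1: 00010010000000
tick 2: 00100100000000
tick 3: 01001000000000
tick 4: 10010000000000
position 13 holds 0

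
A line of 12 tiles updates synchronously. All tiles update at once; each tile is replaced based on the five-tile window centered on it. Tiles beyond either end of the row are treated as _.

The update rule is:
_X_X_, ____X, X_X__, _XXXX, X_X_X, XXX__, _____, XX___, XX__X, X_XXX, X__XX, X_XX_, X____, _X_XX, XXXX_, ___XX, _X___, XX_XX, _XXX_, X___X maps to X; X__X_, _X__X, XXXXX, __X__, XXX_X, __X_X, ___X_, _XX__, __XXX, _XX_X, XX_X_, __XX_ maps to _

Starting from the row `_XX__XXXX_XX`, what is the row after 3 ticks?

X___X__XX__X

X__XX_XX_XX_
__X__XX_XX_X
X___X__XX__X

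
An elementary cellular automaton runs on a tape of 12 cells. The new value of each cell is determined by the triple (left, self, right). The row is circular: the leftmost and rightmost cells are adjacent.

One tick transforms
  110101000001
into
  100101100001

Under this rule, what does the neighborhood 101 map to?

At position 2 the neighborhood is 101; the next row has 0 there.

0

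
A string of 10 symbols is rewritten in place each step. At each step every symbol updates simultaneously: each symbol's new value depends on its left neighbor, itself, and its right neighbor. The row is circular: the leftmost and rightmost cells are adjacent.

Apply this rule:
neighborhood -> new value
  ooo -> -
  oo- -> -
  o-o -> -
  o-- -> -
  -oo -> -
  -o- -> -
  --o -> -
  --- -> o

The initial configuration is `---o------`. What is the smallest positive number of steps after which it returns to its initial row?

2

oo---ooooo
---o------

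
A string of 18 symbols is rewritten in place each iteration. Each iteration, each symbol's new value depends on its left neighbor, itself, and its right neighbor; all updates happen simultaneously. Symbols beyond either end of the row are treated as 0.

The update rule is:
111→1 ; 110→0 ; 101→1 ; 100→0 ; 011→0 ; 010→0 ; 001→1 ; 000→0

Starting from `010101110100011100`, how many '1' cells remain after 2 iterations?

6

iteration 1: 101010101000101000
iteration 2: 010101010001010000
count of 1: 6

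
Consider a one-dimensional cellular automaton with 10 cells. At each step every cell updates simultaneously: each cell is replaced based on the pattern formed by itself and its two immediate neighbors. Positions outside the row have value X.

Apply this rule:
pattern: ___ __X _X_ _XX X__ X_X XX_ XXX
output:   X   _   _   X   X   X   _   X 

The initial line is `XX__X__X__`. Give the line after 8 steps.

X_X__X__X_
_X_X__X__X
X_X_X__X_X
_X_X_X__XX
X_X_X_X_XX
_X_X_X_XXX
X_X_X_XXXX
_X_X_XXXXX

_X_X_XXXXX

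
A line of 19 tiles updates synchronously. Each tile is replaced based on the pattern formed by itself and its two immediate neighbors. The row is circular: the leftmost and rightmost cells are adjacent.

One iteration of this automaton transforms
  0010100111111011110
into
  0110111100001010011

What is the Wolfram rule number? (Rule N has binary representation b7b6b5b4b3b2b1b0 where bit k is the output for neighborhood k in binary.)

position 8: 111 → 0  (bit 7 = 0)
position 12: 110 → 1  (bit 6 = 1)
position 3: 101 → 0  (bit 5 = 0)
position 5: 100 → 1  (bit 4 = 1)
position 7: 011 → 1  (bit 3 = 1)
position 2: 010 → 1  (bit 2 = 1)
position 1: 001 → 1  (bit 1 = 1)
position 0: 000 → 0  (bit 0 = 0)
bits b7..b0 = 01011110 = 94

94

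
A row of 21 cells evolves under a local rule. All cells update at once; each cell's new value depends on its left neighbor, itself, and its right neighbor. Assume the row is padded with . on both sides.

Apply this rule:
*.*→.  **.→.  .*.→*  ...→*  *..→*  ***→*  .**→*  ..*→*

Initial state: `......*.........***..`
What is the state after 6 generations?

*************..***..*

generation 1: ******************.**
generation 2: *****************..*.
generation 3: ****************.****
generation 4: ***************..***.
generation 5: **************.****.*
generation 6: *************..***..*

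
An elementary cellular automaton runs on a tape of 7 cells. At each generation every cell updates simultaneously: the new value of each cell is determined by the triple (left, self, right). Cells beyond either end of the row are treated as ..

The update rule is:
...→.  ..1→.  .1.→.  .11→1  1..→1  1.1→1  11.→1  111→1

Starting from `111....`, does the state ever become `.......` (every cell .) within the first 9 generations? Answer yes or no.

1111...
11111..
111111.
1111111
1111111  (fixed point — unchanged through generation 9)
generation 9 is 1111111, still not uniform .

no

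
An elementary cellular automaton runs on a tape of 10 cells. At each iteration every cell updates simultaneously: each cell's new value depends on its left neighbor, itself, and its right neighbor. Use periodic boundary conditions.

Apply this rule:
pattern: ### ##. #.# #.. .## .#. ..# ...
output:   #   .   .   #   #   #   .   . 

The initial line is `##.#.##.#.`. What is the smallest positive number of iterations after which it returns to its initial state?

#..#.#..#.
##.#.##.#.

2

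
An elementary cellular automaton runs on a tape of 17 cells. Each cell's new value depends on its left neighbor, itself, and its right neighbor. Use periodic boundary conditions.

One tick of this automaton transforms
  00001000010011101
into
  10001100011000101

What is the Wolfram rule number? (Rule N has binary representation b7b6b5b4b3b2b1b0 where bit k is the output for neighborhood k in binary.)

position 13: 111 → 0  (bit 7 = 0)
position 14: 110 → 1  (bit 6 = 1)
position 15: 101 → 0  (bit 5 = 0)
position 0: 100 → 1  (bit 4 = 1)
position 12: 011 → 0  (bit 3 = 0)
position 4: 010 → 1  (bit 2 = 1)
position 3: 001 → 0  (bit 1 = 0)
position 1: 000 → 0  (bit 0 = 0)
bits b7..b0 = 01010100 = 84

84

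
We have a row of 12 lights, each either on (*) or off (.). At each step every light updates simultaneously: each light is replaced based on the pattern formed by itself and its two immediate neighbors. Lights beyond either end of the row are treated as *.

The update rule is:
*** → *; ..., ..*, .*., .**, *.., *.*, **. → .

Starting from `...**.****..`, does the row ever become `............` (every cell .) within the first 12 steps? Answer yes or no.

.......**...
............
all cells are . at step 2

yes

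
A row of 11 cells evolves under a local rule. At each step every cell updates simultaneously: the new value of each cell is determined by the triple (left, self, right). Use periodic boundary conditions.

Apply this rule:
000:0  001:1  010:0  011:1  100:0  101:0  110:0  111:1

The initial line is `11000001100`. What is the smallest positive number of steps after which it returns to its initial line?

11

step 1: 10000011001
step 2: 00000110011
step 3: 00001100110
step 4: 00011001100
step 5: 00110011000
step 6: 01100110000
step 7: 11001100000
step 8: 10011000001
step 9: 00110000011
step 10: 01100000110
step 11: 11000001100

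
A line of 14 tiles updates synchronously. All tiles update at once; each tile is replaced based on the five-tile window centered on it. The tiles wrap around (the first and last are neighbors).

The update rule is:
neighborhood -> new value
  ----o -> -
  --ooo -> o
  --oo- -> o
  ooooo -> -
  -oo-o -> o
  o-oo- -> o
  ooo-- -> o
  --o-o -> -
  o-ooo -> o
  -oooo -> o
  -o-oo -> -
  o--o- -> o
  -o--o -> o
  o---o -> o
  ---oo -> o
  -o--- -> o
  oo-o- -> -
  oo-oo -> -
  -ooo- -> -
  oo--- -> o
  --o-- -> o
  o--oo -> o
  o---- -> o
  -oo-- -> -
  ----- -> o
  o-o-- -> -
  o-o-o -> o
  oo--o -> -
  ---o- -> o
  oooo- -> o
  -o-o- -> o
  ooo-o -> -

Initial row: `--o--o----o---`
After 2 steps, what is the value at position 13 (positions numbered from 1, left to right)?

o

-ooooooo-ooooo
-oo---o--oo-o-
position 13 holds o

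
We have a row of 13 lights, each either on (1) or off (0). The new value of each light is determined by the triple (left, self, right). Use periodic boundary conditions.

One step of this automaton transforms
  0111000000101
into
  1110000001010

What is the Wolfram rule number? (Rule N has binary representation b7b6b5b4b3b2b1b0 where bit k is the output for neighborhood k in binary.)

170

position 2: 111 → 1  (bit 7 = 1)
position 3: 110 → 0  (bit 6 = 0)
position 0: 101 → 1  (bit 5 = 1)
position 4: 100 → 0  (bit 4 = 0)
position 1: 011 → 1  (bit 3 = 1)
position 10: 010 → 0  (bit 2 = 0)
position 9: 001 → 1  (bit 1 = 1)
position 5: 000 → 0  (bit 0 = 0)
bits b7..b0 = 10101010 = 170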